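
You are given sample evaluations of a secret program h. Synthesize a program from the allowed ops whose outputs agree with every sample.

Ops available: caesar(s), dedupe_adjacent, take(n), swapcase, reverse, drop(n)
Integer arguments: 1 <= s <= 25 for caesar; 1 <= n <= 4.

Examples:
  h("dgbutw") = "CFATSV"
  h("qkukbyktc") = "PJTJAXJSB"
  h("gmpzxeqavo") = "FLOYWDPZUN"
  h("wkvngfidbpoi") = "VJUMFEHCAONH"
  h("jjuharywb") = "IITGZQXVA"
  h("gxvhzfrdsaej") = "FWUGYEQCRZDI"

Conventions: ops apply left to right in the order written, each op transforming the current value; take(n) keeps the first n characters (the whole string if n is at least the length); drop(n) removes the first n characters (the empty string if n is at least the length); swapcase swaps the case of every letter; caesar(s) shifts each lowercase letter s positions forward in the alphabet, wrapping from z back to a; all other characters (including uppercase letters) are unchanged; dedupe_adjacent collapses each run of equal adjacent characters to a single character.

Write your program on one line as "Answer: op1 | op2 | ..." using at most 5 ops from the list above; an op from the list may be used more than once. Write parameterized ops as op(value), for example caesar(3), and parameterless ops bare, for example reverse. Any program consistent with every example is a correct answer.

caesar(25) | reverse | swapcase | reverse

Check, running the answer program on each example:
  "dgbutw" -> "cfatsv" -> "vstafc" -> "VSTAFC" -> "CFATSV"
  "qkukbyktc" -> "pjtjaxjsb" -> "bsjxajtjp" -> "BSJXAJTJP" -> "PJTJAXJSB"
  "gmpzxeqavo" -> "floywdpzun" -> "nuzpdwyolf" -> "NUZPDWYOLF" -> "FLOYWDPZUN"
  "wkvngfidbpoi" -> "vjumfehcaonh" -> "hnoachefmujv" -> "HNOACHEFMUJV" -> "VJUMFEHCAONH"
  "jjuharywb" -> "iitgzqxva" -> "avxqzgtii" -> "AVXQZGTII" -> "IITGZQXVA"
  "gxvhzfrdsaej" -> "fwugyeqcrzdi" -> "idzrcqeyguwf" -> "IDZRCQEYGUWF" -> "FWUGYEQCRZDI"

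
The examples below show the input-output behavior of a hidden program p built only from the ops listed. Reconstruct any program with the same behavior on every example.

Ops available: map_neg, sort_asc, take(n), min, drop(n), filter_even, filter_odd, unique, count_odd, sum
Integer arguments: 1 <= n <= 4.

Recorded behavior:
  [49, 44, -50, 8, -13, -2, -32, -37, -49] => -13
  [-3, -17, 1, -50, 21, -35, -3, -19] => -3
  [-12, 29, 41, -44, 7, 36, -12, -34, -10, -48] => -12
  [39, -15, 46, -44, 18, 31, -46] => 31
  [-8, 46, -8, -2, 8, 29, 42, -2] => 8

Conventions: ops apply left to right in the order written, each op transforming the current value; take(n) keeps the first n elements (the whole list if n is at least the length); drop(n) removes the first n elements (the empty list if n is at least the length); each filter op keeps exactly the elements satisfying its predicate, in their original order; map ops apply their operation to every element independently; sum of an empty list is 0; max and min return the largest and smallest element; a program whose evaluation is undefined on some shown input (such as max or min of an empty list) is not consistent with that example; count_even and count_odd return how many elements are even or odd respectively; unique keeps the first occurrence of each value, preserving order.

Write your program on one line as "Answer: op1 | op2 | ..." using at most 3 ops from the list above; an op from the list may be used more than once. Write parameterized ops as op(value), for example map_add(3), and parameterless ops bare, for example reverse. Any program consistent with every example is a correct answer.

sort_asc | drop(4) | min

Check, running the answer program on each example:
  [49, 44, -50, 8, -13, -2, -32, -37, -49] -> [-50, -49, -37, -32, -13, -2, 8, 44, 49] -> [-13, -2, 8, 44, 49] -> -13
  [-3, -17, 1, -50, 21, -35, -3, -19] -> [-50, -35, -19, -17, -3, -3, 1, 21] -> [-3, -3, 1, 21] -> -3
  [-12, 29, 41, -44, 7, 36, -12, -34, -10, -48] -> [-48, -44, -34, -12, -12, -10, 7, 29, 36, 41] -> [-12, -10, 7, 29, 36, 41] -> -12
  [39, -15, 46, -44, 18, 31, -46] -> [-46, -44, -15, 18, 31, 39, 46] -> [31, 39, 46] -> 31
  [-8, 46, -8, -2, 8, 29, 42, -2] -> [-8, -8, -2, -2, 8, 29, 42, 46] -> [8, 29, 42, 46] -> 8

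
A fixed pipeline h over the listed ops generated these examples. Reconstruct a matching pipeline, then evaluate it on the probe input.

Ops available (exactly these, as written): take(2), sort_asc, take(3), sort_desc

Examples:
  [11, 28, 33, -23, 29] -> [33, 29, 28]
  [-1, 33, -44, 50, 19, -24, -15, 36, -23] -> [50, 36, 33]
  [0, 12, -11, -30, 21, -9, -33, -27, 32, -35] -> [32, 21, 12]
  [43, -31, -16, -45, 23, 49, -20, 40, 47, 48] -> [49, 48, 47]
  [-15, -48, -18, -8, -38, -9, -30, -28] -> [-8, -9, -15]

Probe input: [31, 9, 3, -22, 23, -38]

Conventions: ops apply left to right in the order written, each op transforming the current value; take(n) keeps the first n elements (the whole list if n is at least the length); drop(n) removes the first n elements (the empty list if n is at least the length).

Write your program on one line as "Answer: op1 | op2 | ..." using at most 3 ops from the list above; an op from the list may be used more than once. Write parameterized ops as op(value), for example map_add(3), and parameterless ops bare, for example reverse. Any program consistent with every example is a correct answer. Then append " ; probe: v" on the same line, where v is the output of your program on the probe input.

sort_desc | take(3) ; probe: [31, 23, 9]

Check, running the answer program on each example:
  [11, 28, 33, -23, 29] -> [33, 29, 28, 11, -23] -> [33, 29, 28]
  [-1, 33, -44, 50, 19, -24, -15, 36, -23] -> [50, 36, 33, 19, -1, -15, -23, -24, -44] -> [50, 36, 33]
  [0, 12, -11, -30, 21, -9, -33, -27, 32, -35] -> [32, 21, 12, 0, -9, -11, -27, -30, -33, -35] -> [32, 21, 12]
  [43, -31, -16, -45, 23, 49, -20, 40, 47, 48] -> [49, 48, 47, 43, 40, 23, -16, -20, -31, -45] -> [49, 48, 47]
  [-15, -48, -18, -8, -38, -9, -30, -28] -> [-8, -9, -15, -18, -28, -30, -38, -48] -> [-8, -9, -15]
  probe: [31, 9, 3, -22, 23, -38] -> [31, 23, 9, 3, -22, -38] -> [31, 23, 9]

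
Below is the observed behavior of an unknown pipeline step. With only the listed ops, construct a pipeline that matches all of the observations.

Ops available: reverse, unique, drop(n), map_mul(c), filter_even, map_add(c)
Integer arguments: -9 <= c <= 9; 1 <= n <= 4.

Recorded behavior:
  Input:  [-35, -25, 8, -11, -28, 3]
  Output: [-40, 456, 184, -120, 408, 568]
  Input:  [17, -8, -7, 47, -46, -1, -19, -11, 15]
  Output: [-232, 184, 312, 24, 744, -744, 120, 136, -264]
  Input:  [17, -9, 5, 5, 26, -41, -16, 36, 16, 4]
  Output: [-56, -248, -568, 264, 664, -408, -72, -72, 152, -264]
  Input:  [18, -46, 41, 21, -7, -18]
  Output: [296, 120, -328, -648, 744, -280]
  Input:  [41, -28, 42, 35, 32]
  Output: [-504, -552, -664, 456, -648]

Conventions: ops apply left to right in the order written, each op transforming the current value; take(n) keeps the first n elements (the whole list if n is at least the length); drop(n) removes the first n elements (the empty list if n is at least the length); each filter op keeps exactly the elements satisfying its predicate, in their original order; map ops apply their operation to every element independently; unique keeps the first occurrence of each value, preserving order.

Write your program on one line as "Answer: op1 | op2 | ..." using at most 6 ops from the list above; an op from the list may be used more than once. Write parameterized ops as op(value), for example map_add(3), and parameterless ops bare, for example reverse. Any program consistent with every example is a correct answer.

map_mul(-8) | map_mul(2) | map_add(2) | map_add(6) | reverse

Check, running the answer program on each example:
  [-35, -25, 8, -11, -28, 3] -> [280, 200, -64, 88, 224, -24] -> [560, 400, -128, 176, 448, -48] -> [562, 402, -126, 178, 450, -46] -> [568, 408, -120, 184, 456, -40] -> [-40, 456, 184, -120, 408, 568]
  [17, -8, -7, 47, -46, -1, -19, -11, 15] -> [-136, 64, 56, -376, 368, 8, 152, 88, -120] -> [-272, 128, 112, -752, 736, 16, 304, 176, -240] -> [-270, 130, 114, -750, 738, 18, 306, 178, -238] -> [-264, 136, 120, -744, 744, 24, 312, 184, -232] -> [-232, 184, 312, 24, 744, -744, 120, 136, -264]
  [17, -9, 5, 5, 26, -41, -16, 36, 16, 4] -> [-136, 72, -40, -40, -208, 328, 128, -288, -128, -32] -> [-272, 144, -80, -80, -416, 656, 256, -576, -256, -64] -> [-270, 146, -78, -78, -414, 658, 258, -574, -254, -62] -> [-264, 152, -72, -72, -408, 664, 264, -568, -248, -56] -> [-56, -248, -568, 264, 664, -408, -72, -72, 152, -264]
  [18, -46, 41, 21, -7, -18] -> [-144, 368, -328, -168, 56, 144] -> [-288, 736, -656, -336, 112, 288] -> [-286, 738, -654, -334, 114, 290] -> [-280, 744, -648, -328, 120, 296] -> [296, 120, -328, -648, 744, -280]
  [41, -28, 42, 35, 32] -> [-328, 224, -336, -280, -256] -> [-656, 448, -672, -560, -512] -> [-654, 450, -670, -558, -510] -> [-648, 456, -664, -552, -504] -> [-504, -552, -664, 456, -648]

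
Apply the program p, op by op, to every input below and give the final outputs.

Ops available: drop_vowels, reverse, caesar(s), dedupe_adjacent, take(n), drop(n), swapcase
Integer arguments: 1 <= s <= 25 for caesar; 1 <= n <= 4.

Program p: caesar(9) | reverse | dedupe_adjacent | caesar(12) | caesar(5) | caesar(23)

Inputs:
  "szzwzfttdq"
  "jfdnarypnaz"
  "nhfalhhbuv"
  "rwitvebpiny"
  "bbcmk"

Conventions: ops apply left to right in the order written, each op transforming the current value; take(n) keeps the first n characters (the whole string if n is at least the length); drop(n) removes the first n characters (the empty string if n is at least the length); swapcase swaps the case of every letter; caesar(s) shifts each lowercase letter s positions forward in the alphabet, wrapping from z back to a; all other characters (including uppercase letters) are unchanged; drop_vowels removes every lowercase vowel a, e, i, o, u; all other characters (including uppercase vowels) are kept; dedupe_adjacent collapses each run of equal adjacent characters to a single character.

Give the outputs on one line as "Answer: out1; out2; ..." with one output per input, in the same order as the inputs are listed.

Execution, op by op:
  "szzwzfttdq" -> "biifioccmz" -> "zmccoifiib" -> "zmcoifib" -> "lyoaurun" -> "qdtfzwzs" -> "naqcwtwp"
  "jfdnarypnaz" -> "somwjahywji" -> "ijwyhajwmos" -> "ijwyhajwmos" -> "uviktmviyae" -> "zanpyrandfj" -> "wxkmvoxkacg"
  "nhfalhhbuv" -> "wqojuqqkde" -> "edkqqujoqw" -> "edkqujoqw" -> "qpwcgvaci" -> "vubhlafhn" -> "sryeixcek"
  "rwitvebpiny" -> "afrcenkyrwh" -> "hwryknecrfa" -> "hwryknecrfa" -> "tidkwzqodrm" -> "ynipbevtiwr" -> "vkfmybsqfto"
  "bbcmk" -> "kklvt" -> "tvlkk" -> "tvlk" -> "fhxw" -> "kmcb" -> "hjzy"

"naqcwtwp"; "wxkmvoxkacg"; "sryeixcek"; "vkfmybsqfto"; "hjzy"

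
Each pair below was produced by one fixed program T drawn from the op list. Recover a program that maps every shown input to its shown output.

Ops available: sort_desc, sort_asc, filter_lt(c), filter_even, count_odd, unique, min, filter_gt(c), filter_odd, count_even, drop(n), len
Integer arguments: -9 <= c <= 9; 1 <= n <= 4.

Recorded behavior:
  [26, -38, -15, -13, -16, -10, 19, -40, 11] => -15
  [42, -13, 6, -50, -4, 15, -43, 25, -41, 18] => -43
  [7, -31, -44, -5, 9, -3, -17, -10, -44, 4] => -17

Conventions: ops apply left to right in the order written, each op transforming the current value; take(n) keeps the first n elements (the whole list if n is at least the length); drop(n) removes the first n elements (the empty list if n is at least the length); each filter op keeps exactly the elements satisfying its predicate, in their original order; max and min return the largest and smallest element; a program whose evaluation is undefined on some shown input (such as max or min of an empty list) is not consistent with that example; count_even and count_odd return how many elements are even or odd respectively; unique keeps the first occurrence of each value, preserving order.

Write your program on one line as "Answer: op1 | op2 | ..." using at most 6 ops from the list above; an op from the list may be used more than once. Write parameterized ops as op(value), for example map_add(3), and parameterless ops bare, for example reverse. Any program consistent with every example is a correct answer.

drop(1) | drop(1) | sort_desc | sort_asc | filter_odd | min

Check, running the answer program on each example:
  [26, -38, -15, -13, -16, -10, 19, -40, 11] -> [-38, -15, -13, -16, -10, 19, -40, 11] -> [-15, -13, -16, -10, 19, -40, 11] -> [19, 11, -10, -13, -15, -16, -40] -> [-40, -16, -15, -13, -10, 11, 19] -> [-15, -13, 11, 19] -> -15
  [42, -13, 6, -50, -4, 15, -43, 25, -41, 18] -> [-13, 6, -50, -4, 15, -43, 25, -41, 18] -> [6, -50, -4, 15, -43, 25, -41, 18] -> [25, 18, 15, 6, -4, -41, -43, -50] -> [-50, -43, -41, -4, 6, 15, 18, 25] -> [-43, -41, 15, 25] -> -43
  [7, -31, -44, -5, 9, -3, -17, -10, -44, 4] -> [-31, -44, -5, 9, -3, -17, -10, -44, 4] -> [-44, -5, 9, -3, -17, -10, -44, 4] -> [9, 4, -3, -5, -10, -17, -44, -44] -> [-44, -44, -17, -10, -5, -3, 4, 9] -> [-17, -5, -3, 9] -> -17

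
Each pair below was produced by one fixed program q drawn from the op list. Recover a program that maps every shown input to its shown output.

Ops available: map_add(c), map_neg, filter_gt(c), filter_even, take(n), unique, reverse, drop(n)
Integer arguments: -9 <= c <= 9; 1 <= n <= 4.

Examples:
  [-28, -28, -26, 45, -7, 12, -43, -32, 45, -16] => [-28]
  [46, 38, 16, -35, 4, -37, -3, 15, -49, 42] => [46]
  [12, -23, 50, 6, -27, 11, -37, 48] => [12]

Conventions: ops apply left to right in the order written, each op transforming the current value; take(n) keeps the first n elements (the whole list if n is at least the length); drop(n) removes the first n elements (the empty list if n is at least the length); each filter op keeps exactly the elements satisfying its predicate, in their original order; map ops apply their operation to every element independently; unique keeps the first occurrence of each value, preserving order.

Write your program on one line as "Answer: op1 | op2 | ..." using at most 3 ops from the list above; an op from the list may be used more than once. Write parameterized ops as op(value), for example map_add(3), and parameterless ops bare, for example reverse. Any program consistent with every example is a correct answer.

map_neg | take(1) | map_neg

Check, running the answer program on each example:
  [-28, -28, -26, 45, -7, 12, -43, -32, 45, -16] -> [28, 28, 26, -45, 7, -12, 43, 32, -45, 16] -> [28] -> [-28]
  [46, 38, 16, -35, 4, -37, -3, 15, -49, 42] -> [-46, -38, -16, 35, -4, 37, 3, -15, 49, -42] -> [-46] -> [46]
  [12, -23, 50, 6, -27, 11, -37, 48] -> [-12, 23, -50, -6, 27, -11, 37, -48] -> [-12] -> [12]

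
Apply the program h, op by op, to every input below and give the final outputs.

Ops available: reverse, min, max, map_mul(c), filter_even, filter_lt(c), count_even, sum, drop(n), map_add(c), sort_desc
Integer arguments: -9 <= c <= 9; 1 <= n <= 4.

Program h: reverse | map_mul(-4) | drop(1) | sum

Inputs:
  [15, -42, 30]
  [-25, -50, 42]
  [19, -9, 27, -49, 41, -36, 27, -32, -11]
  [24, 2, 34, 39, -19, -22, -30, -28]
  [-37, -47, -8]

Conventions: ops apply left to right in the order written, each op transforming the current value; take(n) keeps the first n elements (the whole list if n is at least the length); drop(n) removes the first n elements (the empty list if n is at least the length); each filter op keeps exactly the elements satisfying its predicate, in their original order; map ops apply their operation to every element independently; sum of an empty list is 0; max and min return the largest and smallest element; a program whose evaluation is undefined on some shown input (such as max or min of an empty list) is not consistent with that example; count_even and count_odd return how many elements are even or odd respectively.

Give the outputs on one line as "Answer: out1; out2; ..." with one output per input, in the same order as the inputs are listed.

Execution, op by op:
  [15, -42, 30] -> [30, -42, 15] -> [-120, 168, -60] -> [168, -60] -> 108
  [-25, -50, 42] -> [42, -50, -25] -> [-168, 200, 100] -> [200, 100] -> 300
  [19, -9, 27, -49, 41, -36, 27, -32, -11] -> [-11, -32, 27, -36, 41, -49, 27, -9, 19] -> [44, 128, -108, 144, -164, 196, -108, 36, -76] -> [128, -108, 144, -164, 196, -108, 36, -76] -> 48
  [24, 2, 34, 39, -19, -22, -30, -28] -> [-28, -30, -22, -19, 39, 34, 2, 24] -> [112, 120, 88, 76, -156, -136, -8, -96] -> [120, 88, 76, -156, -136, -8, -96] -> -112
  [-37, -47, -8] -> [-8, -47, -37] -> [32, 188, 148] -> [188, 148] -> 336

108; 300; 48; -112; 336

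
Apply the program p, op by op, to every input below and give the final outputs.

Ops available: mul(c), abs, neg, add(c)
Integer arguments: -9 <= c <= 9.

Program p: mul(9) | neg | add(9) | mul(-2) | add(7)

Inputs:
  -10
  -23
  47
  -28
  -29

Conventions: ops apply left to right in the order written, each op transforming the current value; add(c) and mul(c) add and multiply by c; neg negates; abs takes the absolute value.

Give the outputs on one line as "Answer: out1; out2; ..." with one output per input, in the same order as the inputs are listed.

-191; -425; 835; -515; -533

Execution, op by op:
  -10 -> -90 -> 90 -> 99 -> -198 -> -191
  -23 -> -207 -> 207 -> 216 -> -432 -> -425
  47 -> 423 -> -423 -> -414 -> 828 -> 835
  -28 -> -252 -> 252 -> 261 -> -522 -> -515
  -29 -> -261 -> 261 -> 270 -> -540 -> -533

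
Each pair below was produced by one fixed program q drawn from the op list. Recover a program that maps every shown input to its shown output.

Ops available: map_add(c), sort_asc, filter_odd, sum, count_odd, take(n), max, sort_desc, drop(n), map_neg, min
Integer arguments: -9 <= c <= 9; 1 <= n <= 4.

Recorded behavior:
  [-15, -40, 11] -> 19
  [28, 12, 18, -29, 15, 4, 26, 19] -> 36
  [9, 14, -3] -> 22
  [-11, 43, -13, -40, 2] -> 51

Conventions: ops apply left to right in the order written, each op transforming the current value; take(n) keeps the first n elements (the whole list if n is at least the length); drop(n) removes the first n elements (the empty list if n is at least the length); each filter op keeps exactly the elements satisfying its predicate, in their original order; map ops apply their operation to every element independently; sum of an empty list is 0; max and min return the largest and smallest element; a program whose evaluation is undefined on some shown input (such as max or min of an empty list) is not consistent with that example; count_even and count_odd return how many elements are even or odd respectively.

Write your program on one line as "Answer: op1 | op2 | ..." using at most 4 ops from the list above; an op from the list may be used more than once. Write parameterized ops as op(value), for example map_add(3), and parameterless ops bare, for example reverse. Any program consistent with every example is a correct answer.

map_add(8) | take(3) | max

Check, running the answer program on each example:
  [-15, -40, 11] -> [-7, -32, 19] -> [-7, -32, 19] -> 19
  [28, 12, 18, -29, 15, 4, 26, 19] -> [36, 20, 26, -21, 23, 12, 34, 27] -> [36, 20, 26] -> 36
  [9, 14, -3] -> [17, 22, 5] -> [17, 22, 5] -> 22
  [-11, 43, -13, -40, 2] -> [-3, 51, -5, -32, 10] -> [-3, 51, -5] -> 51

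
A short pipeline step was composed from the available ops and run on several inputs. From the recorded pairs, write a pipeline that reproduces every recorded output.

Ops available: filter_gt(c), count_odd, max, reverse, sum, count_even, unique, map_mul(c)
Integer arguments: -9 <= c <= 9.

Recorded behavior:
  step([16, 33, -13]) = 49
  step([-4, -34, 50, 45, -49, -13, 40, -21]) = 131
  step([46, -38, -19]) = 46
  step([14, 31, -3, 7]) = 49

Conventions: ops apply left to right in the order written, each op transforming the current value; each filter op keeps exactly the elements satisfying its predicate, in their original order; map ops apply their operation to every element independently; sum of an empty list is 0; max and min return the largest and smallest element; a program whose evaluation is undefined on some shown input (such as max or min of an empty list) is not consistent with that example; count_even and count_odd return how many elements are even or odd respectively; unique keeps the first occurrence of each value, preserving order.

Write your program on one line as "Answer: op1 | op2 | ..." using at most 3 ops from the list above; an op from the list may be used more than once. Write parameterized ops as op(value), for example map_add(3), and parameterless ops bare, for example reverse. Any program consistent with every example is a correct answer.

filter_gt(-6) | sum

Check, running the answer program on each example:
  [16, 33, -13] -> [16, 33] -> 49
  [-4, -34, 50, 45, -49, -13, 40, -21] -> [-4, 50, 45, 40] -> 131
  [46, -38, -19] -> [46] -> 46
  [14, 31, -3, 7] -> [14, 31, -3, 7] -> 49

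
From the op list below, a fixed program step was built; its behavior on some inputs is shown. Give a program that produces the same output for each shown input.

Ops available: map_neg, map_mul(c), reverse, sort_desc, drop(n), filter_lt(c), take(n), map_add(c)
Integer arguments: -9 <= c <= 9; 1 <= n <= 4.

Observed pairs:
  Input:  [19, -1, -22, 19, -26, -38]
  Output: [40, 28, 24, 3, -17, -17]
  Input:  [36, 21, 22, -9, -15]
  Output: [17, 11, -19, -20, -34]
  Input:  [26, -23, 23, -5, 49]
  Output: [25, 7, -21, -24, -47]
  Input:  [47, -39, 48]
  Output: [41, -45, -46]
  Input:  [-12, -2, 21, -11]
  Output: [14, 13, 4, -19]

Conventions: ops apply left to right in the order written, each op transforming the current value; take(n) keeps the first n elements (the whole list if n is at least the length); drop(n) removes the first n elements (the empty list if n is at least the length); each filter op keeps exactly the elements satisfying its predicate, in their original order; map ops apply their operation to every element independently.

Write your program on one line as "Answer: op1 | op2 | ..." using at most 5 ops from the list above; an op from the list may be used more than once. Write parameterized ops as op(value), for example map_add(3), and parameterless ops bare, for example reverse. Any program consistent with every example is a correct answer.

map_add(-2) | reverse | map_neg | sort_desc

Check, running the answer program on each example:
  [19, -1, -22, 19, -26, -38] -> [17, -3, -24, 17, -28, -40] -> [-40, -28, 17, -24, -3, 17] -> [40, 28, -17, 24, 3, -17] -> [40, 28, 24, 3, -17, -17]
  [36, 21, 22, -9, -15] -> [34, 19, 20, -11, -17] -> [-17, -11, 20, 19, 34] -> [17, 11, -20, -19, -34] -> [17, 11, -19, -20, -34]
  [26, -23, 23, -5, 49] -> [24, -25, 21, -7, 47] -> [47, -7, 21, -25, 24] -> [-47, 7, -21, 25, -24] -> [25, 7, -21, -24, -47]
  [47, -39, 48] -> [45, -41, 46] -> [46, -41, 45] -> [-46, 41, -45] -> [41, -45, -46]
  [-12, -2, 21, -11] -> [-14, -4, 19, -13] -> [-13, 19, -4, -14] -> [13, -19, 4, 14] -> [14, 13, 4, -19]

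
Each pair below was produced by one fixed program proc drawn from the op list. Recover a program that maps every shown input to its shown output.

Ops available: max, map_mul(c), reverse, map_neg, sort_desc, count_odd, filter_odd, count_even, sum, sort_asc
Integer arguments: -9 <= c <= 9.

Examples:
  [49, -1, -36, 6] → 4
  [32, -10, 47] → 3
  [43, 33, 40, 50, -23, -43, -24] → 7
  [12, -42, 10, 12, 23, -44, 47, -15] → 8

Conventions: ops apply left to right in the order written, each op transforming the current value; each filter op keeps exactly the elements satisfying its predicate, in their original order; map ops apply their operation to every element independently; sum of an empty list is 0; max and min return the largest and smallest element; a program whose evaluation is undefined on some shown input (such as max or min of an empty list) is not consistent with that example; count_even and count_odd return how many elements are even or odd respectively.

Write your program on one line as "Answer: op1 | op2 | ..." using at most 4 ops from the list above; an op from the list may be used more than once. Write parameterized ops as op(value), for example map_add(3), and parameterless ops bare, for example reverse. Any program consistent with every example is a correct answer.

map_mul(2) | sort_desc | map_neg | count_even

Check, running the answer program on each example:
  [49, -1, -36, 6] -> [98, -2, -72, 12] -> [98, 12, -2, -72] -> [-98, -12, 2, 72] -> 4
  [32, -10, 47] -> [64, -20, 94] -> [94, 64, -20] -> [-94, -64, 20] -> 3
  [43, 33, 40, 50, -23, -43, -24] -> [86, 66, 80, 100, -46, -86, -48] -> [100, 86, 80, 66, -46, -48, -86] -> [-100, -86, -80, -66, 46, 48, 86] -> 7
  [12, -42, 10, 12, 23, -44, 47, -15] -> [24, -84, 20, 24, 46, -88, 94, -30] -> [94, 46, 24, 24, 20, -30, -84, -88] -> [-94, -46, -24, -24, -20, 30, 84, 88] -> 8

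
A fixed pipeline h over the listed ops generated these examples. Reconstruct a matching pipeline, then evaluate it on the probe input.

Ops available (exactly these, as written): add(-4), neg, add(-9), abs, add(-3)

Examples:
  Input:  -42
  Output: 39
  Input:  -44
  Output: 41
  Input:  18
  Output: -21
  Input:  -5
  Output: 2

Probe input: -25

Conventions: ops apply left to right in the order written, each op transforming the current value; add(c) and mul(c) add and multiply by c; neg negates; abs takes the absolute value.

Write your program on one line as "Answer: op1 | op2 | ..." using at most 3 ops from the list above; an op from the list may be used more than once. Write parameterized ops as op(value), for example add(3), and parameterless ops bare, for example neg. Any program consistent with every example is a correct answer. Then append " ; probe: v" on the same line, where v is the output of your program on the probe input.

neg | add(-3) ; probe: 22

Check, running the answer program on each example:
  -42 -> 42 -> 39
  -44 -> 44 -> 41
  18 -> -18 -> -21
  -5 -> 5 -> 2
  probe: -25 -> 25 -> 22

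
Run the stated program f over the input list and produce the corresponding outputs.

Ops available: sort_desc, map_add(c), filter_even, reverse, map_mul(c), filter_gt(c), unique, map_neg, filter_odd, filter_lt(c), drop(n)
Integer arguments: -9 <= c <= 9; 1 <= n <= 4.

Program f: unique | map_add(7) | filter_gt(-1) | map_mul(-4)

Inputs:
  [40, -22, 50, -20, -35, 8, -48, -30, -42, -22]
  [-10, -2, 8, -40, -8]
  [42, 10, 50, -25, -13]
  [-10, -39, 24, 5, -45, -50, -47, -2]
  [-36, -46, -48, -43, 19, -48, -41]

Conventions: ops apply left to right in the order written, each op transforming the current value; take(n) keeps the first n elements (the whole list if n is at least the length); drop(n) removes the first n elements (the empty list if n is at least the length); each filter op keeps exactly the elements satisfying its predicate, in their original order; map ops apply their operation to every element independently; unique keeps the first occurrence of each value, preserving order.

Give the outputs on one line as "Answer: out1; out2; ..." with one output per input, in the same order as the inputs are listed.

[-188, -228, -60]; [-20, -60]; [-196, -68, -228]; [-124, -48, -20]; [-104]

Execution, op by op:
  [40, -22, 50, -20, -35, 8, -48, -30, -42, -22] -> [40, -22, 50, -20, -35, 8, -48, -30, -42] -> [47, -15, 57, -13, -28, 15, -41, -23, -35] -> [47, 57, 15] -> [-188, -228, -60]
  [-10, -2, 8, -40, -8] -> [-10, -2, 8, -40, -8] -> [-3, 5, 15, -33, -1] -> [5, 15] -> [-20, -60]
  [42, 10, 50, -25, -13] -> [42, 10, 50, -25, -13] -> [49, 17, 57, -18, -6] -> [49, 17, 57] -> [-196, -68, -228]
  [-10, -39, 24, 5, -45, -50, -47, -2] -> [-10, -39, 24, 5, -45, -50, -47, -2] -> [-3, -32, 31, 12, -38, -43, -40, 5] -> [31, 12, 5] -> [-124, -48, -20]
  [-36, -46, -48, -43, 19, -48, -41] -> [-36, -46, -48, -43, 19, -41] -> [-29, -39, -41, -36, 26, -34] -> [26] -> [-104]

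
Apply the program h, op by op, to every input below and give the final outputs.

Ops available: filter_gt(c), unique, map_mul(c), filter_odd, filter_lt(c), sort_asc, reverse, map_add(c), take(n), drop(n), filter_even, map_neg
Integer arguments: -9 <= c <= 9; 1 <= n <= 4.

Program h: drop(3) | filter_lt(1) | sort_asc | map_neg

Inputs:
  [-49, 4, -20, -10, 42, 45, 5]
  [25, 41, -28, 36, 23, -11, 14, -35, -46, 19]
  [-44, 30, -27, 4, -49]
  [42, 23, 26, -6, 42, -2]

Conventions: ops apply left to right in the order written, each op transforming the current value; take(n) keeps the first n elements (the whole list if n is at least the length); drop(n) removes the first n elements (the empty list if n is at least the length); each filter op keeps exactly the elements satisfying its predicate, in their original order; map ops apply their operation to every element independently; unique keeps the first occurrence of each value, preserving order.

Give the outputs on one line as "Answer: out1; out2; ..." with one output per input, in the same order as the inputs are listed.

Execution, op by op:
  [-49, 4, -20, -10, 42, 45, 5] -> [-10, 42, 45, 5] -> [-10] -> [-10] -> [10]
  [25, 41, -28, 36, 23, -11, 14, -35, -46, 19] -> [36, 23, -11, 14, -35, -46, 19] -> [-11, -35, -46] -> [-46, -35, -11] -> [46, 35, 11]
  [-44, 30, -27, 4, -49] -> [4, -49] -> [-49] -> [-49] -> [49]
  [42, 23, 26, -6, 42, -2] -> [-6, 42, -2] -> [-6, -2] -> [-6, -2] -> [6, 2]

[10]; [46, 35, 11]; [49]; [6, 2]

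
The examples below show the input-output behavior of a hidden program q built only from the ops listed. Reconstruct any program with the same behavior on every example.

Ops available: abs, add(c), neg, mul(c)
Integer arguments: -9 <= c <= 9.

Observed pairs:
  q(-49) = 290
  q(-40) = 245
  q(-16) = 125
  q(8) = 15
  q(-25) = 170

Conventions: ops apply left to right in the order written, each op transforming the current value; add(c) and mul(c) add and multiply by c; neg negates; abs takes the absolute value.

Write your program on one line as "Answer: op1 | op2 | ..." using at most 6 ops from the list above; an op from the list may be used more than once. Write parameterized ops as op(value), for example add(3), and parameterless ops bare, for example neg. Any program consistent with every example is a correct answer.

add(-7) | abs | neg | add(-2) | mul(-5)

Check, running the answer program on each example:
  -49 -> -56 -> 56 -> -56 -> -58 -> 290
  -40 -> -47 -> 47 -> -47 -> -49 -> 245
  -16 -> -23 -> 23 -> -23 -> -25 -> 125
  8 -> 1 -> 1 -> -1 -> -3 -> 15
  -25 -> -32 -> 32 -> -32 -> -34 -> 170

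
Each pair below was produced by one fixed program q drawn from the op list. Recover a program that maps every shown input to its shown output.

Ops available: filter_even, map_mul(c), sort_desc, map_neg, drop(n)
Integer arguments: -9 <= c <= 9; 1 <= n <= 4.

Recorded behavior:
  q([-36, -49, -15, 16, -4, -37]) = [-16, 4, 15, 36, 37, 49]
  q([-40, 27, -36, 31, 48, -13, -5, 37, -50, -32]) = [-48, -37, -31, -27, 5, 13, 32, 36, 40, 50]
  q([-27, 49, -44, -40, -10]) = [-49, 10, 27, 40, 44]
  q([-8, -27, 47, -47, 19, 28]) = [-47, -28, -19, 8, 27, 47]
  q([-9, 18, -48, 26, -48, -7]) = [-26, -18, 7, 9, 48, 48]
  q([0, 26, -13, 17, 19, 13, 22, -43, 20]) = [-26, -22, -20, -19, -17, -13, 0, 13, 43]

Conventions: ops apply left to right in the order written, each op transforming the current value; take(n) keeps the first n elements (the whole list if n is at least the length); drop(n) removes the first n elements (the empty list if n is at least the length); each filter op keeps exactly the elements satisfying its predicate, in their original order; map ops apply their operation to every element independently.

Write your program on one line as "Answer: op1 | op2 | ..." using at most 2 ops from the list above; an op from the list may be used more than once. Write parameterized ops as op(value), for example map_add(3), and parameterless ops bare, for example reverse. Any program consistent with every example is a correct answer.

sort_desc | map_neg

Check, running the answer program on each example:
  [-36, -49, -15, 16, -4, -37] -> [16, -4, -15, -36, -37, -49] -> [-16, 4, 15, 36, 37, 49]
  [-40, 27, -36, 31, 48, -13, -5, 37, -50, -32] -> [48, 37, 31, 27, -5, -13, -32, -36, -40, -50] -> [-48, -37, -31, -27, 5, 13, 32, 36, 40, 50]
  [-27, 49, -44, -40, -10] -> [49, -10, -27, -40, -44] -> [-49, 10, 27, 40, 44]
  [-8, -27, 47, -47, 19, 28] -> [47, 28, 19, -8, -27, -47] -> [-47, -28, -19, 8, 27, 47]
  [-9, 18, -48, 26, -48, -7] -> [26, 18, -7, -9, -48, -48] -> [-26, -18, 7, 9, 48, 48]
  [0, 26, -13, 17, 19, 13, 22, -43, 20] -> [26, 22, 20, 19, 17, 13, 0, -13, -43] -> [-26, -22, -20, -19, -17, -13, 0, 13, 43]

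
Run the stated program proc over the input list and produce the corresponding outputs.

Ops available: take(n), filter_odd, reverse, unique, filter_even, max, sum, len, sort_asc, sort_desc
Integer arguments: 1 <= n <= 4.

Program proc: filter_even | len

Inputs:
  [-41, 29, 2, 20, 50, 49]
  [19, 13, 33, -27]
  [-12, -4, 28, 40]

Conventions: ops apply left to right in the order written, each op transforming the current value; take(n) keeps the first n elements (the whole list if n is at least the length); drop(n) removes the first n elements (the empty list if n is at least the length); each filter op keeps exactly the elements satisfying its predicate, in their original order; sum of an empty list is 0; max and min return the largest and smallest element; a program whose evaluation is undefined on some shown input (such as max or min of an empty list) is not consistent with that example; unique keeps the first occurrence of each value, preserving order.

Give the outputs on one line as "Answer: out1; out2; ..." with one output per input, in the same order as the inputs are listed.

Execution, op by op:
  [-41, 29, 2, 20, 50, 49] -> [2, 20, 50] -> 3
  [19, 13, 33, -27] -> [] -> 0
  [-12, -4, 28, 40] -> [-12, -4, 28, 40] -> 4

3; 0; 4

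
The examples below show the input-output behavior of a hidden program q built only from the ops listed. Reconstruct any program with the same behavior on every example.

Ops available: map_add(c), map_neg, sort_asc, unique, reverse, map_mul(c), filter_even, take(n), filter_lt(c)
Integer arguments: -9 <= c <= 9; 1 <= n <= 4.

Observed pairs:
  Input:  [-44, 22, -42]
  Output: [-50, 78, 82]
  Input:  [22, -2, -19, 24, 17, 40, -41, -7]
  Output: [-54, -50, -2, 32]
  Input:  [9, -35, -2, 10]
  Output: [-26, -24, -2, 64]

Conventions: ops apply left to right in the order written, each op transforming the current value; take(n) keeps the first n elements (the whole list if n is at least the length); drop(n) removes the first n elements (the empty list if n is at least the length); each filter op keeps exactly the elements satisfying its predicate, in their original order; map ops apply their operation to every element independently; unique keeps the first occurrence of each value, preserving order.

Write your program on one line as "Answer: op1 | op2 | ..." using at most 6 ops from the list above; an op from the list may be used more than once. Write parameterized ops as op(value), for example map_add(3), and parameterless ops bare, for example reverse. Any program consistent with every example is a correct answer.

take(4) | map_mul(2) | sort_asc | map_neg | reverse | map_add(-6)

Check, running the answer program on each example:
  [-44, 22, -42] -> [-44, 22, -42] -> [-88, 44, -84] -> [-88, -84, 44] -> [88, 84, -44] -> [-44, 84, 88] -> [-50, 78, 82]
  [22, -2, -19, 24, 17, 40, -41, -7] -> [22, -2, -19, 24] -> [44, -4, -38, 48] -> [-38, -4, 44, 48] -> [38, 4, -44, -48] -> [-48, -44, 4, 38] -> [-54, -50, -2, 32]
  [9, -35, -2, 10] -> [9, -35, -2, 10] -> [18, -70, -4, 20] -> [-70, -4, 18, 20] -> [70, 4, -18, -20] -> [-20, -18, 4, 70] -> [-26, -24, -2, 64]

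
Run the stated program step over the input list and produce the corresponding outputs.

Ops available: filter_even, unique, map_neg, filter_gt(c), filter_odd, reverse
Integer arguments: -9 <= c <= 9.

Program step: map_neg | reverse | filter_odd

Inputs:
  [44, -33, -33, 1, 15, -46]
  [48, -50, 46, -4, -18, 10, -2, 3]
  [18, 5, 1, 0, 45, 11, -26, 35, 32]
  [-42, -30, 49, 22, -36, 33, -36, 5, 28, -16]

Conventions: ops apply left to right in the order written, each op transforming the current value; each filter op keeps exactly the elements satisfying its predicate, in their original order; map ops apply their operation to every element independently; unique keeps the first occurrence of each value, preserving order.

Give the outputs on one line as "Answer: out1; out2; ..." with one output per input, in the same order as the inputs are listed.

Execution, op by op:
  [44, -33, -33, 1, 15, -46] -> [-44, 33, 33, -1, -15, 46] -> [46, -15, -1, 33, 33, -44] -> [-15, -1, 33, 33]
  [48, -50, 46, -4, -18, 10, -2, 3] -> [-48, 50, -46, 4, 18, -10, 2, -3] -> [-3, 2, -10, 18, 4, -46, 50, -48] -> [-3]
  [18, 5, 1, 0, 45, 11, -26, 35, 32] -> [-18, -5, -1, 0, -45, -11, 26, -35, -32] -> [-32, -35, 26, -11, -45, 0, -1, -5, -18] -> [-35, -11, -45, -1, -5]
  [-42, -30, 49, 22, -36, 33, -36, 5, 28, -16] -> [42, 30, -49, -22, 36, -33, 36, -5, -28, 16] -> [16, -28, -5, 36, -33, 36, -22, -49, 30, 42] -> [-5, -33, -49]

[-15, -1, 33, 33]; [-3]; [-35, -11, -45, -1, -5]; [-5, -33, -49]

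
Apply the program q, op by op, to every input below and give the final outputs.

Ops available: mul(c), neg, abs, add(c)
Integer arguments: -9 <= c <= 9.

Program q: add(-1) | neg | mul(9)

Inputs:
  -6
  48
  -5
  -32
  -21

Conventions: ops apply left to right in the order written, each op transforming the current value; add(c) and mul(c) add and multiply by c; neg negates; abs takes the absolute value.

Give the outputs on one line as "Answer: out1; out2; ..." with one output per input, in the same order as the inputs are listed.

63; -423; 54; 297; 198

Execution, op by op:
  -6 -> -7 -> 7 -> 63
  48 -> 47 -> -47 -> -423
  -5 -> -6 -> 6 -> 54
  -32 -> -33 -> 33 -> 297
  -21 -> -22 -> 22 -> 198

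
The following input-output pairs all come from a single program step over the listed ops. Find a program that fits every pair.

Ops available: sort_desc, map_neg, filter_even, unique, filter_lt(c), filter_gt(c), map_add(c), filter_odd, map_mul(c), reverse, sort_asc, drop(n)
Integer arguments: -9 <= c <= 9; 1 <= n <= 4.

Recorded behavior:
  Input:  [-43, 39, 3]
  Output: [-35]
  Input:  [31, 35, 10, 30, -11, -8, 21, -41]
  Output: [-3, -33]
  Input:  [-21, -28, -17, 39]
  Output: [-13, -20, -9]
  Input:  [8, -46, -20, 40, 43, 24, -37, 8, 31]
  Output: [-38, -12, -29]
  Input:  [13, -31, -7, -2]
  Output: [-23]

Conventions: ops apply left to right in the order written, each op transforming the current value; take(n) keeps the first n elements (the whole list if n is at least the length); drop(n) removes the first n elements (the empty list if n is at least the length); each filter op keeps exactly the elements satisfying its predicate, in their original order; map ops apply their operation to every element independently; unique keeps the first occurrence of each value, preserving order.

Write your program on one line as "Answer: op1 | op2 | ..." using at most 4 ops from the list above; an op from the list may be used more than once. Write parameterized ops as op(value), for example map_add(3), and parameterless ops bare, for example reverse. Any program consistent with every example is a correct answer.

unique | map_add(8) | filter_lt(0)

Check, running the answer program on each example:
  [-43, 39, 3] -> [-43, 39, 3] -> [-35, 47, 11] -> [-35]
  [31, 35, 10, 30, -11, -8, 21, -41] -> [31, 35, 10, 30, -11, -8, 21, -41] -> [39, 43, 18, 38, -3, 0, 29, -33] -> [-3, -33]
  [-21, -28, -17, 39] -> [-21, -28, -17, 39] -> [-13, -20, -9, 47] -> [-13, -20, -9]
  [8, -46, -20, 40, 43, 24, -37, 8, 31] -> [8, -46, -20, 40, 43, 24, -37, 31] -> [16, -38, -12, 48, 51, 32, -29, 39] -> [-38, -12, -29]
  [13, -31, -7, -2] -> [13, -31, -7, -2] -> [21, -23, 1, 6] -> [-23]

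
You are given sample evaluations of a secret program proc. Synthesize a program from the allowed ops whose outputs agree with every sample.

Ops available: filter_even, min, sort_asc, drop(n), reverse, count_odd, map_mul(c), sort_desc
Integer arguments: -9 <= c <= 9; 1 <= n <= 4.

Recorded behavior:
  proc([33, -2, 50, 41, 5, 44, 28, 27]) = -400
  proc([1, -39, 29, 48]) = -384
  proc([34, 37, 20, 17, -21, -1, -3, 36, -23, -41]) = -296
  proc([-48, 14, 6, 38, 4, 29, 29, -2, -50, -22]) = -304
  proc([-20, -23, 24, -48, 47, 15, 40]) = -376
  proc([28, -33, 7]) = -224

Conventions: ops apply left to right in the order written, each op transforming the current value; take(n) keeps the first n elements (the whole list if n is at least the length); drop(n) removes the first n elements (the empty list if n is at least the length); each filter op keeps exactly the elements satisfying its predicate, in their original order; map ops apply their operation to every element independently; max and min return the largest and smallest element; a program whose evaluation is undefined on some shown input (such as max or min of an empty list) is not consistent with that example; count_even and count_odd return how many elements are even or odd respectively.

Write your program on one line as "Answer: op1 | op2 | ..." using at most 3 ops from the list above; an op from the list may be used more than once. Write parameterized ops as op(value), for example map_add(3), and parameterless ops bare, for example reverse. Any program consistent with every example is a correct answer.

map_mul(-8) | min

Check, running the answer program on each example:
  [33, -2, 50, 41, 5, 44, 28, 27] -> [-264, 16, -400, -328, -40, -352, -224, -216] -> -400
  [1, -39, 29, 48] -> [-8, 312, -232, -384] -> -384
  [34, 37, 20, 17, -21, -1, -3, 36, -23, -41] -> [-272, -296, -160, -136, 168, 8, 24, -288, 184, 328] -> -296
  [-48, 14, 6, 38, 4, 29, 29, -2, -50, -22] -> [384, -112, -48, -304, -32, -232, -232, 16, 400, 176] -> -304
  [-20, -23, 24, -48, 47, 15, 40] -> [160, 184, -192, 384, -376, -120, -320] -> -376
  [28, -33, 7] -> [-224, 264, -56] -> -224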